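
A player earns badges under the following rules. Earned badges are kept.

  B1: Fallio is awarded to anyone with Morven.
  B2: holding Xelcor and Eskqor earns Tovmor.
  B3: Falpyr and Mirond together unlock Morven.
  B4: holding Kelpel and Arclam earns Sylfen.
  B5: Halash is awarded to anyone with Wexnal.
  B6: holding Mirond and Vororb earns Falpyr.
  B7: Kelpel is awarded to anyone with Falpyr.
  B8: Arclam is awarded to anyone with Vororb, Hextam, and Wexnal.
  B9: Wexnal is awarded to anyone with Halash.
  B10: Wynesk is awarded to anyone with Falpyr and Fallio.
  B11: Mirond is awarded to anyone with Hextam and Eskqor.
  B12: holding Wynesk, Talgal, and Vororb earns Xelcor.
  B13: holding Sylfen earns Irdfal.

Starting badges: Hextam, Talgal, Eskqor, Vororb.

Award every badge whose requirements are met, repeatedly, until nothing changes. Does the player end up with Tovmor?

With Hextam and Eskqor, Mirond is earned (B11).
With Mirond and Vororb, Falpyr is earned (B6).
With Falpyr and Mirond, Morven is earned (B3).
With Morven, Fallio is earned (B1).
With Falpyr and Fallio, Wynesk is earned (B10).
With Wynesk, Talgal, and Vororb, Xelcor is earned (B12).
With Xelcor and Eskqor, Tovmor is earned (B2).

Yes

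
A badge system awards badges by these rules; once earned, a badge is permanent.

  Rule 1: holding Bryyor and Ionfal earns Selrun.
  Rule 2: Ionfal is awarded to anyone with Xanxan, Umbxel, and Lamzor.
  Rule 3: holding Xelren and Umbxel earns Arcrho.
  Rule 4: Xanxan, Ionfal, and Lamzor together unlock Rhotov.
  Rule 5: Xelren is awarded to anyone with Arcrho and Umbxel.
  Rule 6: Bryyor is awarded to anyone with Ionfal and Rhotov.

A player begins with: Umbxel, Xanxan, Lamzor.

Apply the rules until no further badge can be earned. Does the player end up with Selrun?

With Xanxan, Umbxel, and Lamzor, Ionfal is earned (Rule 2).
With Xanxan, Ionfal, and Lamzor, Rhotov is earned (Rule 4).
With Ionfal and Rhotov, Bryyor is earned (Rule 6).
With Bryyor and Ionfal, Selrun is earned (Rule 1).

Yes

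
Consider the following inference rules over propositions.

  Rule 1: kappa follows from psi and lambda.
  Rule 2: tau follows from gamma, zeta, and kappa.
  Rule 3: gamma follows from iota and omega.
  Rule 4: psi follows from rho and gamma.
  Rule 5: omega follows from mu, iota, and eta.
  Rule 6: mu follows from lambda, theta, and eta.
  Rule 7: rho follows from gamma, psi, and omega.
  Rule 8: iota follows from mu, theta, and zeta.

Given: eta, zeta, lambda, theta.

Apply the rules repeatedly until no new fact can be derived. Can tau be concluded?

No

tau would need gamma, zeta, and kappa (Rule 2), but kappa is never established.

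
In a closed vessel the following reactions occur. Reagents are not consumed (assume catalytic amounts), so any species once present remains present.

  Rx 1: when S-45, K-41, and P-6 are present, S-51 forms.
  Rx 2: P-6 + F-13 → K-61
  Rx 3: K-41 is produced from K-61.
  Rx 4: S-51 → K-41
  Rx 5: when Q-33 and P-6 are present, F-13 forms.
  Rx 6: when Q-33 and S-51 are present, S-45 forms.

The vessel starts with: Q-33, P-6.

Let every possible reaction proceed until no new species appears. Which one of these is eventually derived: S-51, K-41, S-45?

K-41

Q-33 and P-6 present → F-13 forms (Rx 5).
P-6 and F-13 present → K-61 forms (Rx 2).
K-61 present → K-41 forms (Rx 3).
S-45 would need Q-33 and S-51 (Rx 6), but S-51 never forms. S-51 would need S-45, K-41, and P-6 (Rx 1), but S-45 never forms.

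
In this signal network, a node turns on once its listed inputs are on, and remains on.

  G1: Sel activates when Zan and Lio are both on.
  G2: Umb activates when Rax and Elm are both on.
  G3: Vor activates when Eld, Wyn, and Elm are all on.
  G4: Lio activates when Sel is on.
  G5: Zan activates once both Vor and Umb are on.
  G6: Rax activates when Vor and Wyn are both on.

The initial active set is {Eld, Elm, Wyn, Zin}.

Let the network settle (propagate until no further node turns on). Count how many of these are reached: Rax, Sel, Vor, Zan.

3

G3: Eld, Wyn, and Elm on → Vor on.
Vor and Wyn are on, so Rax activates (G6).
Rax and Elm are on, so Umb activates (G2).
Vor and Umb are on, so Zan activates (G5).
Rax: reached.
Sel would need Zan and Lio (G1), but Lio never turns on.
Vor: reached.
Zan: reached.
Reached: Rax, Vor, and Zan — 3 of the 4.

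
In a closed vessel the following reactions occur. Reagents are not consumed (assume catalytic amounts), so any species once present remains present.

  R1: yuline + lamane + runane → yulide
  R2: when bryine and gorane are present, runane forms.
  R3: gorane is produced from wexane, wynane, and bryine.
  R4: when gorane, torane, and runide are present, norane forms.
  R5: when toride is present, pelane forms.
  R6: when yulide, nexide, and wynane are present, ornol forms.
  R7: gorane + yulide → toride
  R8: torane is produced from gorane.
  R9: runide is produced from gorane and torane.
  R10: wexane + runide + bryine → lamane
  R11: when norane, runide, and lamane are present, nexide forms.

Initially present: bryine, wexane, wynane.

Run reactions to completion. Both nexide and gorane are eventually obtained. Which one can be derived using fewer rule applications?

gorane: wexane, wynane, and bryine present → gorane forms (R3). [1 rule application]
nexide: wexane, wynane, and bryine present → gorane forms (R3). gorane present → torane forms (R8). gorane and torane present → runide forms (R9). gorane, torane, and runide present → norane forms (R4). wexane, runide, and bryine present → lamane forms (R10). norane, runide, and lamane present → nexide forms (R11). [6 rule applications]
gorane needs fewer.

gorane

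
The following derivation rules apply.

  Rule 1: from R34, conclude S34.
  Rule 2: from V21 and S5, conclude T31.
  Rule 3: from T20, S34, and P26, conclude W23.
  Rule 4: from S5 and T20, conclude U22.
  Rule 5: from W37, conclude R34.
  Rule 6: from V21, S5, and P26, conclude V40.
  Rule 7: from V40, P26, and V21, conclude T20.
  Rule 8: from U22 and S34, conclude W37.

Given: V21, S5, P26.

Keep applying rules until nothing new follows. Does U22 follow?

V21, S5, and P26 hold, so V40 follows (Rule 6).
From V40, P26, and V21, Rule 7 gives T20.
S5 and T20 hold, so U22 follows (Rule 4).

Yes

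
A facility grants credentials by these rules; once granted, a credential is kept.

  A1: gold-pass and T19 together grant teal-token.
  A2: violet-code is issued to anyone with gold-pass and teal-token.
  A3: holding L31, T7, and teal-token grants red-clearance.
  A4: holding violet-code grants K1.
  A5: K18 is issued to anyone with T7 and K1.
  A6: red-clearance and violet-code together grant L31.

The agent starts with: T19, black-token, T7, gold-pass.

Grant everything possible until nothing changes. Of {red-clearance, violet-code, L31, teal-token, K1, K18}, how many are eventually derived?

4

Holding gold-pass and T19 grants teal-token (A1).
Holding gold-pass and teal-token grants violet-code (A2).
Holding violet-code grants K1 (A4).
Holding T7 and K1 grants K18 (A5).
red-clearance would need L31, T7, and teal-token (A3), but L31 is never granted.
violet-code: reached.
L31 would need red-clearance and violet-code (A6), but red-clearance is never granted.
teal-token: reached.
K1: reached.
K18: reached.
Reached: violet-code, teal-token, K1, and K18 — 4 of the 6.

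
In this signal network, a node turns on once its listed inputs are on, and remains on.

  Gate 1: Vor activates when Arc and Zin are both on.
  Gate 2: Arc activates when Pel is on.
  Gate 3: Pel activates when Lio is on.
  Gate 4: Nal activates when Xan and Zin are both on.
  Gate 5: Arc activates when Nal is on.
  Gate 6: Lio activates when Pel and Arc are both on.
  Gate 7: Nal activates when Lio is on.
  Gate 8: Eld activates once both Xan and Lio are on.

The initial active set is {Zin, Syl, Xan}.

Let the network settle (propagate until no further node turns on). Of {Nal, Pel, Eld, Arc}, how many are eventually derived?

Xan and Zin are on, so Nal activates (Gate 4).
Gate 5: Nal on → Arc on.
Nal: reached.
Pel would need Lio (Gate 3), but Lio never turns on.
Eld would need Xan and Lio (Gate 8), but Lio never turns on.
Arc: reached.
Reached: Nal and Arc — 2 of the 4.

2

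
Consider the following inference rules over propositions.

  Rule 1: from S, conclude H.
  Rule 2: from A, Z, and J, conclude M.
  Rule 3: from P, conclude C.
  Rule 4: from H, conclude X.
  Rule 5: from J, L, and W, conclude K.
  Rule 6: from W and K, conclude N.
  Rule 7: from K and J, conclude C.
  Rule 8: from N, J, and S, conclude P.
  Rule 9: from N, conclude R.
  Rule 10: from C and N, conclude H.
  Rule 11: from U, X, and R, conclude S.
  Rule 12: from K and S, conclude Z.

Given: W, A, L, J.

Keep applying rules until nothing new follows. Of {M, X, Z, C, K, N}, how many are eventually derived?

From J, L, and W, Rule 5 gives K.
W and K hold, so N follows (Rule 6).
K and J hold, so C follows (Rule 7).
From C and N, Rule 10 gives H.
H holds, so X follows (Rule 4).
M would need A, Z, and J (Rule 2), but Z is never established.
X: reached.
Z would need K and S (Rule 12), but S is never established.
C: reached.
K: reached.
N: reached.
Reached: X, C, K, and N — 4 of the 6.

4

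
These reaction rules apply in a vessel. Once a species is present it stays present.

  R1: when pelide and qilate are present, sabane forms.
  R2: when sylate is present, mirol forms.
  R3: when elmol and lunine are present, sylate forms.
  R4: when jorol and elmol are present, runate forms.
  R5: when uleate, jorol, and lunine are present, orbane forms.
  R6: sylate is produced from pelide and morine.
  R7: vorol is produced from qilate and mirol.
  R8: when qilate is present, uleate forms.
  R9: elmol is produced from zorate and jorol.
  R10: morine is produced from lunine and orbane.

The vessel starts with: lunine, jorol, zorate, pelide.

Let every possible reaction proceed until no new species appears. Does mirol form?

zorate and jorol present → elmol forms (R9).
elmol and lunine present → sylate forms (R3).
sylate present → mirol forms (R2).

Yes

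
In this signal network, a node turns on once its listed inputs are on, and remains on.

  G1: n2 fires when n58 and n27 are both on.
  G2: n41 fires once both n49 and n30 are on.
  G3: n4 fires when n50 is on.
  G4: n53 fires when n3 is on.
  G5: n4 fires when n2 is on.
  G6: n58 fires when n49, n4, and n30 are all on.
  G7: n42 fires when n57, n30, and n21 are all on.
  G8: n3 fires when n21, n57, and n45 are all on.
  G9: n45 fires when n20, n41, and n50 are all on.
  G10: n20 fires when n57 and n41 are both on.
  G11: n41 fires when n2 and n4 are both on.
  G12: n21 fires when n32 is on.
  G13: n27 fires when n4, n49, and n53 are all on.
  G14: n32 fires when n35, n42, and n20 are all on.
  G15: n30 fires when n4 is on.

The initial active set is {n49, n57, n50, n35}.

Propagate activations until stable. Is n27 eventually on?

n27 would need n4, n49, and n53 (G13), but n53 never turns on.

No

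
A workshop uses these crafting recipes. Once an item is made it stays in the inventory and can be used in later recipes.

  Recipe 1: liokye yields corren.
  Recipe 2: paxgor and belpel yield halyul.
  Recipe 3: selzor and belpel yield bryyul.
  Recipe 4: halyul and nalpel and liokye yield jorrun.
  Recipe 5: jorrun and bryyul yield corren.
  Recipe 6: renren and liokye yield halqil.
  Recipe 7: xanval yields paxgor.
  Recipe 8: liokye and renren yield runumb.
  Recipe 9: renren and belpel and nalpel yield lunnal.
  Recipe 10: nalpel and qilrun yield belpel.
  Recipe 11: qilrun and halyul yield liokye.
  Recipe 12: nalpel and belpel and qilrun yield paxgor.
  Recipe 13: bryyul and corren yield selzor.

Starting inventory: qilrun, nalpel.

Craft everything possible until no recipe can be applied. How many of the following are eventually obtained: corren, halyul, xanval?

2

nalpel and qilrun → belpel (Recipe 10).
Using Recipe 12, nalpel, belpel, and qilrun make paxgor.
Using Recipe 2, paxgor and belpel make halyul.
qilrun and halyul → liokye (Recipe 11).
liokye → corren (Recipe 1).
corren: reached.
halyul: reached.
No rule produces xanval, and it is not given.
Reached: corren and halyul — 2 of the 3.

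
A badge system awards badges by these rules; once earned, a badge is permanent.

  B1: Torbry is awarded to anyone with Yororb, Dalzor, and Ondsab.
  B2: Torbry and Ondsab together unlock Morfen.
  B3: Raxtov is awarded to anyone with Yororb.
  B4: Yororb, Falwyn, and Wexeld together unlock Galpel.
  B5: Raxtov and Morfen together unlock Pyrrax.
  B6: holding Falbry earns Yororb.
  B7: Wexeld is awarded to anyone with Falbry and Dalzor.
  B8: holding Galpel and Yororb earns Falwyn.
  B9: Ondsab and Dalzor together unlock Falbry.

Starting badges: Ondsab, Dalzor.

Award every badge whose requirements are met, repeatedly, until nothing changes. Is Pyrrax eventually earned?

Yes

With Ondsab and Dalzor, Falbry is earned (B9).
With Falbry, Yororb is earned (B6).
With Yororb, Raxtov is earned (B3).
With Yororb, Dalzor, and Ondsab, Torbry is earned (B1).
With Torbry and Ondsab, Morfen is earned (B2).
With Raxtov and Morfen, Pyrrax is earned (B5).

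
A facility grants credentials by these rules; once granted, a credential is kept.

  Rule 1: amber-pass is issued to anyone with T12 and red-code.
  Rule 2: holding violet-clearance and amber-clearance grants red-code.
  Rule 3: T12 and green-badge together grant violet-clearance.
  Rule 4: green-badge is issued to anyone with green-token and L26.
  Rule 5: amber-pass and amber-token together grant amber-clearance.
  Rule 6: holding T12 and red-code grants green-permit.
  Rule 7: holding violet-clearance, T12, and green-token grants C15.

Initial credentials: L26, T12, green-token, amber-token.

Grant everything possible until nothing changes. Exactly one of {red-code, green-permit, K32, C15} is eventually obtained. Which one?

C15

Holding green-token and L26 grants green-badge (Rule 4).
Holding T12 and green-badge grants violet-clearance (Rule 3).
Holding violet-clearance, T12, and green-token grants C15 (Rule 7).
red-code would need violet-clearance and amber-clearance (Rule 2), but amber-clearance is never granted. No rule produces K32, and it is not given. green-permit would need T12 and red-code (Rule 6), but red-code is never granted.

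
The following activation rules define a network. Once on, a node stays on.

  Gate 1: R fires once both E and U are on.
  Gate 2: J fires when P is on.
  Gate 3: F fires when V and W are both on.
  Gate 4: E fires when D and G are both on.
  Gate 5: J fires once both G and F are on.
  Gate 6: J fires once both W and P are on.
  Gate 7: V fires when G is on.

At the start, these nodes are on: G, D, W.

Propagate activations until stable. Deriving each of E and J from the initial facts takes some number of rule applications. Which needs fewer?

E: D and G are on, so E fires (Gate 4). [1 rule application]
J: G is on, so V fires (Gate 7). Gate 3: V and W on → F on. G and F are on, so J fires (Gate 5). [3 rule applications]
E needs fewer.

E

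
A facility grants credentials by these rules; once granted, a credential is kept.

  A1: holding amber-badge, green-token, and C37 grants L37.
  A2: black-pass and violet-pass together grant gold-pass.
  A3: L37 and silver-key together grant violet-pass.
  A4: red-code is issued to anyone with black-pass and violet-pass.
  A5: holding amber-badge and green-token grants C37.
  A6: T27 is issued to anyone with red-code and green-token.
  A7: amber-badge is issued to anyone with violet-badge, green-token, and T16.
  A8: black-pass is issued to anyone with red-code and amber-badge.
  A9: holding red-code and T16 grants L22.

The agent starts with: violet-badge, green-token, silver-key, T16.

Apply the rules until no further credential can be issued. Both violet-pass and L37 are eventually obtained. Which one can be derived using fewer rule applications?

L37: Holding violet-badge, green-token, and T16 grants amber-badge (A7). Holding amber-badge and green-token grants C37 (A5). Holding amber-badge, green-token, and C37 grants L37 (A1). [3 rule applications]
violet-pass: Holding violet-badge, green-token, and T16 grants amber-badge (A7). Holding amber-badge and green-token grants C37 (A5). Holding amber-badge, green-token, and C37 grants L37 (A1). Holding L37 and silver-key grants violet-pass (A3). [4 rule applications]
L37 needs fewer.

L37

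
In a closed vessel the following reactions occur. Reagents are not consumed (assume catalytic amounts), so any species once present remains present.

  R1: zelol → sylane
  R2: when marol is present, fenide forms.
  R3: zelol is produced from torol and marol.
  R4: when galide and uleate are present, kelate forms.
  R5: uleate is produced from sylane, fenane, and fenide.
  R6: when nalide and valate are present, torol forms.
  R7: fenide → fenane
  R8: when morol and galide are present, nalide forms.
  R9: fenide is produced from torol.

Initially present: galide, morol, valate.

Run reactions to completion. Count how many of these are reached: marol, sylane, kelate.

No rule produces marol, and it is not given.
sylane would need zelol (R1), but zelol never forms.
kelate would need galide and uleate (R4), but uleate never forms.
None of the 3 are reached.

0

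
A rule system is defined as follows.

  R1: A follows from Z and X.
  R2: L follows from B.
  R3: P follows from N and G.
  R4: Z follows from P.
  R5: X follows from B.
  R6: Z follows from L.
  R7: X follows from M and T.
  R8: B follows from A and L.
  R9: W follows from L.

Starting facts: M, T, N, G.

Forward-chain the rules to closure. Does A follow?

M and T hold, so X follows (R7).
N and G hold, so P follows (R3).
P holds, so Z follows (R4).
From Z and X, R1 gives A.

Yes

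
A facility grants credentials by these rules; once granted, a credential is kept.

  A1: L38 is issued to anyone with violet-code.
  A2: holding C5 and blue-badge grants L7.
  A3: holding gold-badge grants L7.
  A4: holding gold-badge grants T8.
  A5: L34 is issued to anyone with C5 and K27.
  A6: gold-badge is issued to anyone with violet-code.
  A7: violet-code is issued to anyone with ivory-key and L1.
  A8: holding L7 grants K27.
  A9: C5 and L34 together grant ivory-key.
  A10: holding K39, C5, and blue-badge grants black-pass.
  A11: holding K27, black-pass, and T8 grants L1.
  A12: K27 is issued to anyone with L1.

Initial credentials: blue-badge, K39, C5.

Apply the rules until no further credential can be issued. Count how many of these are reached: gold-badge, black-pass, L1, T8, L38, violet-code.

Holding K39, C5, and blue-badge grants black-pass (A10).
gold-badge would need violet-code (A6), but violet-code is never granted.
black-pass: reached.
L1 would need K27, black-pass, and T8 (A11), but T8 is never granted.
T8 would need gold-badge (A4), but gold-badge is never granted.
L38 would need violet-code (A1), but violet-code is never granted.
violet-code would need ivory-key and L1 (A7), but L1 is never granted.
Reached: black-pass — 1 of the 6.

1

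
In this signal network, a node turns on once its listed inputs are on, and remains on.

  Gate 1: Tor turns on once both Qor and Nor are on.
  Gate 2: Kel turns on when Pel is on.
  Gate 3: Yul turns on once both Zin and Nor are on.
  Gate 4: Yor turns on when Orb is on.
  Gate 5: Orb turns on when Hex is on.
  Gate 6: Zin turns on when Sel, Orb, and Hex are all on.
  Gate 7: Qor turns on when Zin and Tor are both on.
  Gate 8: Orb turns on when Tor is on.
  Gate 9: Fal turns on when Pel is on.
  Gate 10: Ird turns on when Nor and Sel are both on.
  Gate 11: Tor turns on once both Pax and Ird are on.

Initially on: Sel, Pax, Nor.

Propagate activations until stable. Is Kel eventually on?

Kel would need Pel (Gate 2), but Pel never turns on.

No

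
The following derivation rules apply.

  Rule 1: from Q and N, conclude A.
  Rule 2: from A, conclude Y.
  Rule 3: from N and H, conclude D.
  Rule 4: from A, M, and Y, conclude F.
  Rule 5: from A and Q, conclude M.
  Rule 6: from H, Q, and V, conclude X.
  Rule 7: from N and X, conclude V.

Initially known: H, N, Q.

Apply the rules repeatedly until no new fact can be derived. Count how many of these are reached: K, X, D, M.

Q and N hold, so A follows (Rule 1).
From N and H, Rule 3 gives D.
A and Q hold, so M follows (Rule 5).
No rule produces K, and it is not given.
X would need H, Q, and V (Rule 6), but V is never established.
D: reached.
M: reached.
Reached: D and M — 2 of the 4.

2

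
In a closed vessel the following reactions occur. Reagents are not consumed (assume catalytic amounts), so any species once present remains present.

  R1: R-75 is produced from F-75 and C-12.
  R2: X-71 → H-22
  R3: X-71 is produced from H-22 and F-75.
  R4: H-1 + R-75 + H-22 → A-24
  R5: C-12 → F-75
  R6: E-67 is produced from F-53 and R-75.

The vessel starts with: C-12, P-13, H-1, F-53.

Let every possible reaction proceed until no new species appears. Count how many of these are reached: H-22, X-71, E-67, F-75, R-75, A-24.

3

C-12 present → F-75 forms (R5).
F-75 and C-12 present → R-75 forms (R1).
F-53 and R-75 present → E-67 forms (R6).
H-22 would need X-71 (R2), but X-71 never forms.
X-71 would need H-22 and F-75 (R3), but H-22 never forms.
E-67: reached.
F-75: reached.
R-75: reached.
A-24 would need H-1, R-75, and H-22 (R4), but H-22 never forms.
Reached: E-67, F-75, and R-75 — 3 of the 6.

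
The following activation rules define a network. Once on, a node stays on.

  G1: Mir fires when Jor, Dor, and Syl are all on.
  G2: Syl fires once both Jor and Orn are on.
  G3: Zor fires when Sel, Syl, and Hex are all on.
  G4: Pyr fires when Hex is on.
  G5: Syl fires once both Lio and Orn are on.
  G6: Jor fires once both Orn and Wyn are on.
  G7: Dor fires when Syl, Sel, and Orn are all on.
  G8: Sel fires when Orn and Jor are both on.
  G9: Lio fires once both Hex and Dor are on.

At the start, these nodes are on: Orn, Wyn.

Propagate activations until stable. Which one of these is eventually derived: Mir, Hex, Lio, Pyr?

Mir

Orn and Wyn are on, so Jor fires (G6).
Jor and Orn are on, so Syl fires (G2).
Orn and Jor are on, so Sel fires (G8).
G7: Syl, Sel, and Orn on → Dor on.
Jor, Dor, and Syl are on, so Mir fires (G1).
Pyr would need Hex (G4), but Hex never turns on. No rule produces Hex, and it is not given. Lio would need Hex and Dor (G9), but Hex never turns on.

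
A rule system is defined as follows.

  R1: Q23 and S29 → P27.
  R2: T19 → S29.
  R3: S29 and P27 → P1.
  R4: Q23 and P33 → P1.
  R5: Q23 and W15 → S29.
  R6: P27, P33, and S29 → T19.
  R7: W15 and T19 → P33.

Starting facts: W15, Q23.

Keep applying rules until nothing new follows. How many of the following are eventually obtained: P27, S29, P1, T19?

3

Q23 and W15 hold, so S29 follows (R5).
From Q23 and S29, R1 gives P27.
From S29 and P27, R3 gives P1.
P27: reached.
S29: reached.
P1: reached.
T19 would need P27, P33, and S29 (R6), but P33 is never established.
Reached: P27, S29, and P1 — 3 of the 4.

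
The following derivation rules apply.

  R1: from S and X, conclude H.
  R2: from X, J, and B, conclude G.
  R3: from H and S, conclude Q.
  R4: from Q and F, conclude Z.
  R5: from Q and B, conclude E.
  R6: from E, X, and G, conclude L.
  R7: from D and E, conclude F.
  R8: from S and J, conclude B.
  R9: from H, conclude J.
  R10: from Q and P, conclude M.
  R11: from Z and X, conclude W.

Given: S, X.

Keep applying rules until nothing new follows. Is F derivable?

F would need D and E (R7), but D is never established.

No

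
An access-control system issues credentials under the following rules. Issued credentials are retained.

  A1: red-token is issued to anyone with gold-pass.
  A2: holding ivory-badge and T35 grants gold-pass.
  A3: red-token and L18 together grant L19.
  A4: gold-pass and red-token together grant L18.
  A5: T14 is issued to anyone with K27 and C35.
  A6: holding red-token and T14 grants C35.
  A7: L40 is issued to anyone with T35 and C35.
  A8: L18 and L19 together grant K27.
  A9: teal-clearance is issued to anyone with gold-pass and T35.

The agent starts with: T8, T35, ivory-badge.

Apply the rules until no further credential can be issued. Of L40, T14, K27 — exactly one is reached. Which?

K27

Holding ivory-badge and T35 grants gold-pass (A2).
Holding gold-pass grants red-token (A1).
Holding gold-pass and red-token grants L18 (A4).
Holding red-token and L18 grants L19 (A3).
Holding L18 and L19 grants K27 (A8).
L40 would need T35 and C35 (A7), but C35 is never granted. T14 would need K27 and C35 (A5), but C35 is never granted.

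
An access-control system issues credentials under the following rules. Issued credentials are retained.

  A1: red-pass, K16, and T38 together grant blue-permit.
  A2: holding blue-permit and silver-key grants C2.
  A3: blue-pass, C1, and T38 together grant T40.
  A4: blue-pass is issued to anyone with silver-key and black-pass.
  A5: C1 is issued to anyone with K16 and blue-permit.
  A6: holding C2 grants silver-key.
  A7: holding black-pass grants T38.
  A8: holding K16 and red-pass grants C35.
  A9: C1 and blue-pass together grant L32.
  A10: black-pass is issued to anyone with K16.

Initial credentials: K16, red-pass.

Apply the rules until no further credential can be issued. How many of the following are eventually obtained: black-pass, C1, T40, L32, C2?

2

Holding K16 grants black-pass (A10).
Holding black-pass grants T38 (A7).
Holding red-pass, K16, and T38 grants blue-permit (A1).
Holding K16 and blue-permit grants C1 (A5).
black-pass: reached.
C1: reached.
T40 would need blue-pass, C1, and T38 (A3), but blue-pass is never granted.
L32 would need C1 and blue-pass (A9), but blue-pass is never granted.
C2 would need blue-permit and silver-key (A2), but silver-key is never granted.
Reached: black-pass and C1 — 2 of the 5.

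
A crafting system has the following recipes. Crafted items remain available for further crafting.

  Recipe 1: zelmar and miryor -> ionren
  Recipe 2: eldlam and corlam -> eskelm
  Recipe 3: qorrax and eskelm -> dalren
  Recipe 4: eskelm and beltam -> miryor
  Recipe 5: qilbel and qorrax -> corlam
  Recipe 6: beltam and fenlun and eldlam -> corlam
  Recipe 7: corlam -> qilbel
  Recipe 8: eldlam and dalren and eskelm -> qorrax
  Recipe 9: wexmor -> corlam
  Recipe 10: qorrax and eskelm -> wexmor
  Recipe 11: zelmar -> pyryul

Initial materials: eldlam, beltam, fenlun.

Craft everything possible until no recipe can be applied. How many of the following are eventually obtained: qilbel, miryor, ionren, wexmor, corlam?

3

Using Recipe 6, beltam, fenlun, and eldlam make corlam.
corlam -> qilbel (Recipe 7).
Using Recipe 2, eldlam and corlam make eskelm.
Using Recipe 4, eskelm and beltam make miryor.
qilbel: reached.
miryor: reached.
ionren would need zelmar and miryor (Recipe 1), but zelmar is never obtained.
wexmor would need qorrax and eskelm (Recipe 10), but qorrax is never obtained.
corlam: reached.
Reached: qilbel, miryor, and corlam — 3 of the 5.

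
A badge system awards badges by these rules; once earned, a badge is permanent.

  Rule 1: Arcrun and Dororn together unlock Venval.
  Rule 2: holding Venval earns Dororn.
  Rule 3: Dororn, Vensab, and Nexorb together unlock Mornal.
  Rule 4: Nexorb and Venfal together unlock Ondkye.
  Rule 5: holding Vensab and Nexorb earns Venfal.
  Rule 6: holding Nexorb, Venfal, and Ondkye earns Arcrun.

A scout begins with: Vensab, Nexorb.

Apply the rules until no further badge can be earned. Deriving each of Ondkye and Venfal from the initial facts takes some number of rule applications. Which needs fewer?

Venfal

Venfal: With Vensab and Nexorb, Venfal is earned (Rule 5). [1 rule application]
Ondkye: With Vensab and Nexorb, Venfal is earned (Rule 5). With Nexorb and Venfal, Ondkye is earned (Rule 4). [2 rule applications]
Venfal needs fewer.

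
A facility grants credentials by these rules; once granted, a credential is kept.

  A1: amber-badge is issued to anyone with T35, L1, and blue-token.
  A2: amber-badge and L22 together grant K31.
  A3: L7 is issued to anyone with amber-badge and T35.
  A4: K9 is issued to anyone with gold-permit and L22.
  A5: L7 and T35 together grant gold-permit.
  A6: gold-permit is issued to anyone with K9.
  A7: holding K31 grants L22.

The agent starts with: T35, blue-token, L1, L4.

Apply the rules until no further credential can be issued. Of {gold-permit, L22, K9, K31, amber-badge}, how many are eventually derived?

2

Holding T35, L1, and blue-token grants amber-badge (A1).
Holding amber-badge and T35 grants L7 (A3).
Holding L7 and T35 grants gold-permit (A5).
gold-permit: reached.
L22 would need K31 (A7), but K31 is never granted.
K9 would need gold-permit and L22 (A4), but L22 is never granted.
K31 would need amber-badge and L22 (A2), but L22 is never granted.
amber-badge: reached.
Reached: gold-permit and amber-badge — 2 of the 5.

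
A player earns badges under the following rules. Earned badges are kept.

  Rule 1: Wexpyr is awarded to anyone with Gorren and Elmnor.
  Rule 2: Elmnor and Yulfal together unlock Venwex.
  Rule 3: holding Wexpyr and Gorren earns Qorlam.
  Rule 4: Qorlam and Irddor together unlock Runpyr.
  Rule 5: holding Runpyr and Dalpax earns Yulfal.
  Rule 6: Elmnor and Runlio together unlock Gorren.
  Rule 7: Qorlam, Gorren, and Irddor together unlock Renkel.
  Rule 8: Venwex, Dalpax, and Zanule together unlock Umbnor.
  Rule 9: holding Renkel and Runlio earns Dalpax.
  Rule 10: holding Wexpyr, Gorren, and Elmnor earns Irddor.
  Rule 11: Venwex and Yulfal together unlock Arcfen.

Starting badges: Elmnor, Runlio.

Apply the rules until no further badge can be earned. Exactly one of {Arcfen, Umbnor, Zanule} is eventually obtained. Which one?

Arcfen

With Elmnor and Runlio, Gorren is earned (Rule 6).
With Gorren and Elmnor, Wexpyr is earned (Rule 1).
With Wexpyr, Gorren, and Elmnor, Irddor is earned (Rule 10).
With Wexpyr and Gorren, Qorlam is earned (Rule 3).
With Qorlam, Gorren, and Irddor, Renkel is earned (Rule 7).
With Qorlam and Irddor, Runpyr is earned (Rule 4).
With Renkel and Runlio, Dalpax is earned (Rule 9).
With Runpyr and Dalpax, Yulfal is earned (Rule 5).
With Elmnor and Yulfal, Venwex is earned (Rule 2).
With Venwex and Yulfal, Arcfen is earned (Rule 11).
Umbnor would need Venwex, Dalpax, and Zanule (Rule 8), but Zanule is never earned. No rule produces Zanule, and it is not given.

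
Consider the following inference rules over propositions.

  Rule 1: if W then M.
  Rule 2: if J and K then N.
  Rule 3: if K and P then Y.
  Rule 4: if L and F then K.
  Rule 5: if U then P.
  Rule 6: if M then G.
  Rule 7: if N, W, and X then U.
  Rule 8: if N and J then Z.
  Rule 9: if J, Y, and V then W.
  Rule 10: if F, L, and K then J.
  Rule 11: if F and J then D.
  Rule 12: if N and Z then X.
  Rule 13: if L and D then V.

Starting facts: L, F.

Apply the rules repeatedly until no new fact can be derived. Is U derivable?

U would need N, W, and X (Rule 7), but W is never established.

No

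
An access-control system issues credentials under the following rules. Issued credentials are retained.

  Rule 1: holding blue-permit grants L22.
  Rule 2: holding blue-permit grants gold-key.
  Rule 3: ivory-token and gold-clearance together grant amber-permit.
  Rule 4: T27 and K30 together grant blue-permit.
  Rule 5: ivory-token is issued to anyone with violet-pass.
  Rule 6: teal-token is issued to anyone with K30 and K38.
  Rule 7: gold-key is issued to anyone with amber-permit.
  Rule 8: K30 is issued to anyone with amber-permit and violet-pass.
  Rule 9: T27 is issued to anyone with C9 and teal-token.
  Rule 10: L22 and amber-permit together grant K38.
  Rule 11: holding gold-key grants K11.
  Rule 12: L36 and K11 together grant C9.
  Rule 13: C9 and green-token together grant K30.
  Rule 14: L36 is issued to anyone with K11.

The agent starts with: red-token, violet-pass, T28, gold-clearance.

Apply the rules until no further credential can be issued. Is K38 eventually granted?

K38 would need L22 and amber-permit (Rule 10), but L22 is never granted.

No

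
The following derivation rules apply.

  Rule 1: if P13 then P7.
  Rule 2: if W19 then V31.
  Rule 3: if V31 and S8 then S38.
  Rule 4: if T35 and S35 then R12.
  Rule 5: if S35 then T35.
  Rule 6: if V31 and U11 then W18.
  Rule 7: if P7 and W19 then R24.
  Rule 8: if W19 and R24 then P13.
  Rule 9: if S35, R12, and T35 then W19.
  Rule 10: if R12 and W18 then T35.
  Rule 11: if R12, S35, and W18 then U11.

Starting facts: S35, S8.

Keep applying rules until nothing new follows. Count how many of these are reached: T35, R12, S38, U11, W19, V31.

5

From S35, Rule 5 gives T35.
From T35 and S35, Rule 4 gives R12.
S35, R12, and T35 hold, so W19 follows (Rule 9).
W19 holds, so V31 follows (Rule 2).
From V31 and S8, Rule 3 gives S38.
T35: reached.
R12: reached.
S38: reached.
U11 would need R12, S35, and W18 (Rule 11), but W18 is never established.
W19: reached.
V31: reached.
Reached: T35, R12, S38, W19, and V31 — 5 of the 6.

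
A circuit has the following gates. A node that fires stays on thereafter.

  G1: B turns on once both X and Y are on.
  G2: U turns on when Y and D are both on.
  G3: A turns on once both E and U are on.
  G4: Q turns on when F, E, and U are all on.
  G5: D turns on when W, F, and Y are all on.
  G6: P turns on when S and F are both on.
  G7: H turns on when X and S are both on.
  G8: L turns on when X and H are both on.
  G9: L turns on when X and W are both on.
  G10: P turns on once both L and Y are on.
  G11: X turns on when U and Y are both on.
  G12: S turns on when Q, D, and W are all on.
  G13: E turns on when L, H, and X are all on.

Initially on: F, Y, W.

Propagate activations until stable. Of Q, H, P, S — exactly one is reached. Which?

P

G5: W, F, and Y on → D on.
Y and D are on, so U turns on (G2).
U and Y are on, so X turns on (G11).
G9: X and W on → L on.
G10: L and Y on → P on.
S would need Q, D, and W (G12), but Q never turns on. Q would need F, E, and U (G4), but E never turns on. H would need X and S (G7), but S never turns on.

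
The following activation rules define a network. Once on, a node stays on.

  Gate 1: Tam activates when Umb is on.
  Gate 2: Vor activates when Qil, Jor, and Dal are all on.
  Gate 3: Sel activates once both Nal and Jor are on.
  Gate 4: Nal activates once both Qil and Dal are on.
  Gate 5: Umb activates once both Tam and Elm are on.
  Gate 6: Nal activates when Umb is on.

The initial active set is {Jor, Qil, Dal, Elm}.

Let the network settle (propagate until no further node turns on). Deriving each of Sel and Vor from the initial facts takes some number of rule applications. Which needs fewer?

Vor

Vor: Gate 2: Qil, Jor, and Dal on → Vor on. [1 rule application]
Sel: Qil and Dal are on, so Nal activates (Gate 4). Nal and Jor are on, so Sel activates (Gate 3). [2 rule applications]
Vor needs fewer.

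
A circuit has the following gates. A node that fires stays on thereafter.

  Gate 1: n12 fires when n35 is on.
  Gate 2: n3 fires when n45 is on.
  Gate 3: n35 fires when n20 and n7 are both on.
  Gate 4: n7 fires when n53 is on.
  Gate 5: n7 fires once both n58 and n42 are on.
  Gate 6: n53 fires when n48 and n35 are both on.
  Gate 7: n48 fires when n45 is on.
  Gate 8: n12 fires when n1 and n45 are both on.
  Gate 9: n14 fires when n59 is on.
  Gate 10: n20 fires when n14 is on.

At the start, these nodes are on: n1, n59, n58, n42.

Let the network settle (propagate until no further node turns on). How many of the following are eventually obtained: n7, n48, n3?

n58 and n42 are on, so n7 fires (Gate 5).
n7: reached.
n48 would need n45 (Gate 7), but n45 never turns on.
n3 would need n45 (Gate 2), but n45 never turns on.
Reached: n7 — 1 of the 3.

1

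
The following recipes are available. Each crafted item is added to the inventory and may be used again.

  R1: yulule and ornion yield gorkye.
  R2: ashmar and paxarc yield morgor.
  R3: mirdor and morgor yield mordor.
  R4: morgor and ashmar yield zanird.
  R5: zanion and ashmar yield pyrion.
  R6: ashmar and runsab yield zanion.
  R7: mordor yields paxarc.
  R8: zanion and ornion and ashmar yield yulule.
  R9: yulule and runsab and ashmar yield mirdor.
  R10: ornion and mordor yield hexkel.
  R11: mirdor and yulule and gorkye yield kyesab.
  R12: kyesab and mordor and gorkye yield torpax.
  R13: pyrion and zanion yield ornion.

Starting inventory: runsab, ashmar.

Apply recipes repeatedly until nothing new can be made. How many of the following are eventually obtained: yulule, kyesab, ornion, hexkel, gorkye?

4

ashmar and runsab → zanion (R6).
Using R5, zanion and ashmar make pyrion.
Using R13, pyrion and zanion make ornion.
Using R8, zanion, ornion, and ashmar make yulule.
Using R1, yulule and ornion make gorkye.
yulule and runsab and ashmar → mirdor (R9).
Using R11, mirdor, yulule, and gorkye make kyesab.
yulule: reached.
kyesab: reached.
ornion: reached.
hexkel would need ornion and mordor (R10), but mordor is never obtained.
gorkye: reached.
Reached: yulule, kyesab, ornion, and gorkye — 4 of the 5.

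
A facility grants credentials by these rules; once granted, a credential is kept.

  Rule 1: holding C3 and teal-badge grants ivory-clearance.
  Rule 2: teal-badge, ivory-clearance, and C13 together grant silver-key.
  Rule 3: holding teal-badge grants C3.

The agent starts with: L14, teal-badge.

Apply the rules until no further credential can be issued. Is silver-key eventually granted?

No

silver-key would need teal-badge, ivory-clearance, and C13 (Rule 2), but C13 is never granted.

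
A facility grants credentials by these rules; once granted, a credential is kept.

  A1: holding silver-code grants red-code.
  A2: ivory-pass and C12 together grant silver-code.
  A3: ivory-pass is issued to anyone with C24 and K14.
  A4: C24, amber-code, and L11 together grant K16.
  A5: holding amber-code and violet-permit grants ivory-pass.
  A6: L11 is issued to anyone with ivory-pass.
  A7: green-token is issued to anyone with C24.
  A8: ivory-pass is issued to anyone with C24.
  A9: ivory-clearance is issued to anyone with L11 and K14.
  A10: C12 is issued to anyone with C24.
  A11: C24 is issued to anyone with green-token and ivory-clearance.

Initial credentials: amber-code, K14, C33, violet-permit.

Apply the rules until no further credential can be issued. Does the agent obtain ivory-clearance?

Holding amber-code and violet-permit grants ivory-pass (A5).
Holding ivory-pass grants L11 (A6).
Holding L11 and K14 grants ivory-clearance (A9).

Yes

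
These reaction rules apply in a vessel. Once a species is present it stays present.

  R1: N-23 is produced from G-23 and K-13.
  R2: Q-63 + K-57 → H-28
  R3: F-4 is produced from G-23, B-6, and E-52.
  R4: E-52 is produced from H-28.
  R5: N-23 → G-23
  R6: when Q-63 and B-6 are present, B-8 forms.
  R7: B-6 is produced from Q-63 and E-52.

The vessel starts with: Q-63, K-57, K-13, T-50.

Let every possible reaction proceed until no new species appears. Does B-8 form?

Q-63 and K-57 present → H-28 forms (R2).
H-28 present → E-52 forms (R4).
Q-63 and E-52 present → B-6 forms (R7).
Q-63 and B-6 present → B-8 forms (R6).

Yes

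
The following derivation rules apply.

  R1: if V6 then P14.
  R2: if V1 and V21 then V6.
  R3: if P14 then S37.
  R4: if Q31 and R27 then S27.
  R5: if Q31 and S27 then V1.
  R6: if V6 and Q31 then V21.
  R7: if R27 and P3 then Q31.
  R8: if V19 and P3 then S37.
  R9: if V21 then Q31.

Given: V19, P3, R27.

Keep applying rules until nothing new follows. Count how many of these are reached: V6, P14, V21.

0

V6 would need V1 and V21 (R2), but V21 is never established.
P14 would need V6 (R1), but V6 is never established.
V21 would need V6 and Q31 (R6), but V6 is never established.
None of the 3 are reached.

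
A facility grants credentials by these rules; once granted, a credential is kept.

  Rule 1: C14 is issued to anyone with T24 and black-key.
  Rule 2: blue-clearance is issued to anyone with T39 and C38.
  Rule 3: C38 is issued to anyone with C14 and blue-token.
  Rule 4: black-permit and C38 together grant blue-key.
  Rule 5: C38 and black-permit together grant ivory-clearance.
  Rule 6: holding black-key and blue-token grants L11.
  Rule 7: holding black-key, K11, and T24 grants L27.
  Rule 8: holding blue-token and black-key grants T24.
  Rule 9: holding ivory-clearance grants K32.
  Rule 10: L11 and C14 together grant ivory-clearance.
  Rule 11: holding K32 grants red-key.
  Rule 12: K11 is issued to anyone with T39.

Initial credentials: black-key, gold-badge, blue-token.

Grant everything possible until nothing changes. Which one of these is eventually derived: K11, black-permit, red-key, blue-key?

Holding black-key and blue-token grants L11 (Rule 6).
Holding blue-token and black-key grants T24 (Rule 8).
Holding T24 and black-key grants C14 (Rule 1).
Holding L11 and C14 grants ivory-clearance (Rule 10).
Holding ivory-clearance grants K32 (Rule 9).
Holding K32 grants red-key (Rule 11).
blue-key would need black-permit and C38 (Rule 4), but black-permit is never granted. K11 would need T39 (Rule 12), but T39 is never granted. No rule produces black-permit, and it is not given.

red-key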